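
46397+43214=89611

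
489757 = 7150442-6660685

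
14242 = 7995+6247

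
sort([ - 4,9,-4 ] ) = [ - 4  , -4, 9 ]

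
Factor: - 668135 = -5^1*13^1*19^1*541^1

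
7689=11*699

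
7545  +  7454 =14999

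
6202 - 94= 6108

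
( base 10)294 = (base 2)100100110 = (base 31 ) 9f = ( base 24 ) c6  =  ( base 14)170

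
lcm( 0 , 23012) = 0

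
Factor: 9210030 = 2^1 *3^1* 5^1*523^1*587^1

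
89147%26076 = 10919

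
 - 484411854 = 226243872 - 710655726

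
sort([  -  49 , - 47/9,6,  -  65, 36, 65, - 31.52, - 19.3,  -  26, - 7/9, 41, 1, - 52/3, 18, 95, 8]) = [ - 65, - 49, - 31.52, - 26, - 19.3, - 52/3, - 47/9, - 7/9 , 1, 6 , 8 , 18,36, 41,65, 95] 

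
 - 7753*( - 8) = 62024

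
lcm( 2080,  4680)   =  18720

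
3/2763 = 1/921 = 0.00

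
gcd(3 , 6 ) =3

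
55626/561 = 99+ 29/187 = 99.16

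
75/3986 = 75/3986 = 0.02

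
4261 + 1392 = 5653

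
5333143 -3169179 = 2163964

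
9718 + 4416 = 14134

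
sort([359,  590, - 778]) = [ - 778,359 , 590]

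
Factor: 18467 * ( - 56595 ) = -3^1  *5^1*7^3*11^1*59^1 * 313^1 = - 1045139865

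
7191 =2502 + 4689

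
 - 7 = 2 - 9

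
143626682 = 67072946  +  76553736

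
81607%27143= 178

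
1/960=1/960 = 0.00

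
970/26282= 485/13141=0.04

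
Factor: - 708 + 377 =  - 331^1 =-331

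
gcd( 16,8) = 8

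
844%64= 12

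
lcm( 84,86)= 3612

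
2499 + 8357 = 10856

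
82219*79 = 6495301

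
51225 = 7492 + 43733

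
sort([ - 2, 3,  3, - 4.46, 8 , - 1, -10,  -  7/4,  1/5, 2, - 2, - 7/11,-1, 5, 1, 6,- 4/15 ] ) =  [ - 10, - 4.46, - 2, - 2, - 7/4, - 1, - 1, - 7/11, - 4/15, 1/5, 1, 2,3,3, 5,6, 8]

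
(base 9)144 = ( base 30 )41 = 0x79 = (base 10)121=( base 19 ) 67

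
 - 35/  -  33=35/33=1.06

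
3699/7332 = 1233/2444 = 0.50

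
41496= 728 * 57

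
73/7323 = 73/7323=0.01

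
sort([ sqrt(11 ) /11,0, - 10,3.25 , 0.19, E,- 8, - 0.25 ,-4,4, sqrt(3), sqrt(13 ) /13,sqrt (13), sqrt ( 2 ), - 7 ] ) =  [ - 10, - 8, - 7, - 4, - 0.25,0,0.19 , sqrt( 13) /13,sqrt( 11)/11, sqrt( 2), sqrt (3), E, 3.25,sqrt( 13 ), 4]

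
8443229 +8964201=17407430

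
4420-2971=1449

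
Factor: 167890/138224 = 515/424 =2^( -3 )*5^1*53^(  -  1)*103^1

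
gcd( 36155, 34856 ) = 1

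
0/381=0 = 0.00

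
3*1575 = 4725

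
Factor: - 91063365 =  - 3^1*5^1*419^1*14489^1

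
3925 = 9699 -5774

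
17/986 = 1/58 = 0.02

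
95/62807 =95/62807 = 0.00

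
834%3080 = 834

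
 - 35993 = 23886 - 59879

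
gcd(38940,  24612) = 12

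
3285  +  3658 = 6943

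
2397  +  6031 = 8428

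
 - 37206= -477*78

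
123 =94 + 29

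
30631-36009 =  -5378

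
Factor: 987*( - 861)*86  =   - 2^1*3^2*7^2*41^1*43^1*47^1 = - 73083402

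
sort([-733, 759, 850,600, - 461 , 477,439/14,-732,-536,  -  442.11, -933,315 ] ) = [ - 933, - 733, - 732,-536, - 461,-442.11 , 439/14,315,477,600, 759,850]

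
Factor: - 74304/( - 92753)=2^6*3^3*43^1 *92753^ ( - 1)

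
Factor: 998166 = 2^1*3^1*13^1*67^1*191^1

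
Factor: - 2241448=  - 2^3*11^1*25471^1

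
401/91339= 401/91339 = 0.00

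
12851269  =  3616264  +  9235005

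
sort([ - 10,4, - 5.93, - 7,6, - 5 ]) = [ - 10,-7, - 5.93, - 5, 4, 6]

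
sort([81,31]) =[ 31, 81]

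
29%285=29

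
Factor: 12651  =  3^1*4217^1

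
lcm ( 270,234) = 3510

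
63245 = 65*973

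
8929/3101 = 8929/3101= 2.88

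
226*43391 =9806366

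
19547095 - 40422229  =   - 20875134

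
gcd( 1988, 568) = 284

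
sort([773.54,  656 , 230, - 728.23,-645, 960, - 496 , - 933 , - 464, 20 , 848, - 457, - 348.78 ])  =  [-933 , - 728.23, - 645, - 496,- 464,-457, - 348.78, 20,230,  656, 773.54,  848,960]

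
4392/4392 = 1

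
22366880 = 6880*3251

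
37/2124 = 37/2124 =0.02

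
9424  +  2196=11620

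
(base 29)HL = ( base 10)514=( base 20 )15E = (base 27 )j1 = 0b1000000010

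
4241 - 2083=2158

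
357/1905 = 119/635 = 0.19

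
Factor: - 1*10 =  -  10 = - 2^1*5^1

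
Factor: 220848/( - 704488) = -258/823 = -2^1*3^1*43^1*823^( - 1 ) 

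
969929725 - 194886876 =775042849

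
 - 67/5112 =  - 1 + 5045/5112= - 0.01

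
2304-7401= -5097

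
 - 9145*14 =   -  128030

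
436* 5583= 2434188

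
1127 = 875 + 252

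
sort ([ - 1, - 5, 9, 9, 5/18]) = [-5, - 1,  5/18, 9, 9]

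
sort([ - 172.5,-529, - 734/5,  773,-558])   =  [ - 558,-529, - 172.5, - 734/5, 773]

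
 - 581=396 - 977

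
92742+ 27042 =119784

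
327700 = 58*5650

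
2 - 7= - 5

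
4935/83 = 59 + 38/83 = 59.46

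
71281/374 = 190+13/22  =  190.59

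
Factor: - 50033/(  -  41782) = 2^( - 1 )*13^( - 1)*1607^( - 1)*50033^1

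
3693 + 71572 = 75265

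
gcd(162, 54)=54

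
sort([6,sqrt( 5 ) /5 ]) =[ sqrt( 5)/5, 6]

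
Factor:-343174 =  - 2^1*13^1*67^1*197^1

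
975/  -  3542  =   - 1 + 2567/3542= - 0.28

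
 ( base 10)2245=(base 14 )B65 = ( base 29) 2JC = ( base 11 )1761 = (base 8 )4305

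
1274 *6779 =8636446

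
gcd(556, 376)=4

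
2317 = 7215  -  4898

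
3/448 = 3/448 = 0.01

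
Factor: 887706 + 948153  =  1835859 = 3^1*  611953^1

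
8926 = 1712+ 7214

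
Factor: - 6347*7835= - 5^1*11^1*577^1*1567^1 = - 49728745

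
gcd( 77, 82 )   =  1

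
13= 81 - 68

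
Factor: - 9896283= - 3^3*19^1*101^1*191^1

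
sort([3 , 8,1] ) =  [ 1,3,  8 ]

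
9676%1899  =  181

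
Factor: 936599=936599^1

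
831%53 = 36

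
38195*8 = 305560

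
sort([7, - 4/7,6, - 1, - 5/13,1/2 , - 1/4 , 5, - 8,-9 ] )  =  [ -9, - 8, - 1, - 4/7, - 5/13, - 1/4,1/2, 5, 6, 7 ] 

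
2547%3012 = 2547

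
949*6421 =6093529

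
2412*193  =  465516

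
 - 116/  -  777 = 116/777 = 0.15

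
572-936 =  - 364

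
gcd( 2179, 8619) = 1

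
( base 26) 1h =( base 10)43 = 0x2b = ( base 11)3a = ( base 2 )101011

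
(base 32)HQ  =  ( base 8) 1072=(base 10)570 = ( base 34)gq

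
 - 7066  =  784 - 7850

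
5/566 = 5/566 = 0.01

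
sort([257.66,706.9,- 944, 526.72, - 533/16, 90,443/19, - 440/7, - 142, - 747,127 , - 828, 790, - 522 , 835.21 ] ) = [ - 944, - 828,-747 , - 522, - 142,-440/7, - 533/16,443/19, 90,  127, 257.66, 526.72,706.9,790, 835.21]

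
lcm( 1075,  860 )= 4300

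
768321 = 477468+290853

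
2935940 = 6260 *469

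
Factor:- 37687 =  - 13^2*223^1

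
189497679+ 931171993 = 1120669672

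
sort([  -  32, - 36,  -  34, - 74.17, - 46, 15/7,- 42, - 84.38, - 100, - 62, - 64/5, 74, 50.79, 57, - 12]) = [ - 100, - 84.38,-74.17, - 62, -46, - 42, - 36  , -34, - 32, - 64/5, - 12,15/7, 50.79, 57, 74] 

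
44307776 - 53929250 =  -9621474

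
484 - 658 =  - 174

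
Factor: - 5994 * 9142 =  - 2^2  *  3^4 * 7^1 * 37^1*653^1 = -  54797148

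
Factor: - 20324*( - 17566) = 357011384 = 2^3*5081^1*8783^1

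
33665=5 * 6733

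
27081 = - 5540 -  - 32621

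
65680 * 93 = 6108240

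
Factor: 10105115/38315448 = 2^( - 3 )*3^( - 2 )* 5^1*197^1  *10259^1*532159^(  -  1)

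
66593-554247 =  - 487654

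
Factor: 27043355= 5^1*5408671^1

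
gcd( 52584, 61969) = 1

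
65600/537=122+ 86/537=122.16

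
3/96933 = 1/32311 = 0.00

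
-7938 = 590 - 8528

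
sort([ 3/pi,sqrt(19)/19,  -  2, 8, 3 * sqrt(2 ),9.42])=[ - 2,sqrt ( 19)/19, 3/pi,3*sqrt(2),8,9.42] 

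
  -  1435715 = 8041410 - 9477125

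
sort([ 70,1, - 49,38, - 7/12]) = [ - 49, - 7/12,1, 38,70]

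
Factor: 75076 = 2^2* 137^2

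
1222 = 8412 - 7190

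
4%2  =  0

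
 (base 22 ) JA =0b110101100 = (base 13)26C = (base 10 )428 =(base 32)DC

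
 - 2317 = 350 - 2667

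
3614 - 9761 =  - 6147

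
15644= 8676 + 6968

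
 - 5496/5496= - 1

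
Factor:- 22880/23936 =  - 65/68 = - 2^( - 2 )  *  5^1*13^1* 17^( - 1)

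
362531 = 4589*79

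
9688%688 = 56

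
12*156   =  1872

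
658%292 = 74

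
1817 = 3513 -1696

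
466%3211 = 466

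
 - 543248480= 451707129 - 994955609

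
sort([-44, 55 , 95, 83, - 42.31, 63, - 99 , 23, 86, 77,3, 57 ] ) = [ - 99, - 44, - 42.31,3, 23,55, 57,63, 77,83 , 86, 95]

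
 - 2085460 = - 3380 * 617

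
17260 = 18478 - 1218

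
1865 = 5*373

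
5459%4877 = 582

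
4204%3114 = 1090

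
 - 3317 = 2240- 5557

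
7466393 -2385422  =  5080971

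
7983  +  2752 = 10735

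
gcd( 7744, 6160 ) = 176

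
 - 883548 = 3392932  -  4276480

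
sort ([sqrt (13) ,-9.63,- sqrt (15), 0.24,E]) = [ - 9.63 , - sqrt(15), 0.24,E,sqrt( 13)]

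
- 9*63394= - 570546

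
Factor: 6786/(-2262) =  - 3^1=- 3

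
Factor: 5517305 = 5^1*1103461^1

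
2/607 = 2/607 =0.00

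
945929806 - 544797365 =401132441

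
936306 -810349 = 125957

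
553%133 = 21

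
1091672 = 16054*68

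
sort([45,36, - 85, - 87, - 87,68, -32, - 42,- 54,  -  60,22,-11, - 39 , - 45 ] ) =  [ - 87 ,- 87 , - 85 , - 60, - 54, - 45,-42, - 39, - 32, - 11,22, 36,  45, 68 ] 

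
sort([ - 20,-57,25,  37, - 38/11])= [ - 57, - 20,-38/11,25,37]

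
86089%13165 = 7099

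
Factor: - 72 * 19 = - 1368 = - 2^3*3^2*19^1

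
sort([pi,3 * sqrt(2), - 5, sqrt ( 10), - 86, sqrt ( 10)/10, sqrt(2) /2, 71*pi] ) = [ - 86, - 5, sqrt(10 )/10, sqrt( 2)/2 , pi,sqrt (10), 3*sqrt( 2), 71*pi] 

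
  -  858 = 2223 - 3081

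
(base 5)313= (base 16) 53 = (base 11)76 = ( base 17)4f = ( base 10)83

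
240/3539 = 240/3539 = 0.07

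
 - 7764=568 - 8332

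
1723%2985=1723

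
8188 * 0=0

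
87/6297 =29/2099 = 0.01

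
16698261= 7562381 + 9135880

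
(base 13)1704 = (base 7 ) 12603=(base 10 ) 3384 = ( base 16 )d38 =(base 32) 39o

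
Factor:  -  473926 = -2^1*17^1*53^1 * 263^1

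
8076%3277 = 1522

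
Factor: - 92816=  - 2^4*5801^1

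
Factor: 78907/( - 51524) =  -2^(-2 )*11^( - 1 )*19^1 * 1171^(-1 )*4153^1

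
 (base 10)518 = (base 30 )H8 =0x206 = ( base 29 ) HP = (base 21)13e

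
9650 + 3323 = 12973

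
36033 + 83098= 119131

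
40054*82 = 3284428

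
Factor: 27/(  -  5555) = -3^3*5^( - 1)*11^(- 1) * 101^( - 1) 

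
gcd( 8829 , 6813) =9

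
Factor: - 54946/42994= - 7^( - 1 ) * 37^( - 1)*331^1 = - 331/259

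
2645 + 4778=7423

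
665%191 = 92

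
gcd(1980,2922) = 6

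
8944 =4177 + 4767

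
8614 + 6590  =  15204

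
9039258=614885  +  8424373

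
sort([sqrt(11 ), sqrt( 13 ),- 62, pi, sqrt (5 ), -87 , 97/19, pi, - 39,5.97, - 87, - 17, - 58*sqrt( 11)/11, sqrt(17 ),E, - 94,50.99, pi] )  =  [ - 94,-87, - 87,- 62, - 39, -58*sqrt(11)/11, - 17,sqrt( 5 ),E , pi, pi,pi  ,  sqrt( 11 ), sqrt(13),sqrt ( 17), 97/19, 5.97, 50.99]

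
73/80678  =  73/80678  =  0.00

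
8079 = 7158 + 921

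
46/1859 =46/1859=0.02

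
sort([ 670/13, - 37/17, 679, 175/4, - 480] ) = [ - 480,- 37/17,  175/4, 670/13, 679] 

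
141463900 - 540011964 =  - 398548064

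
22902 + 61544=84446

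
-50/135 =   -  10/27 = - 0.37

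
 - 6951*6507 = -45230157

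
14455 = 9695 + 4760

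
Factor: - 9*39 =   -  3^3*13^1 = - 351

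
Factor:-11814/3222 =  - 3^ ( - 1) * 11^1 = -  11/3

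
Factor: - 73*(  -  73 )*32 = 170528= 2^5*73^2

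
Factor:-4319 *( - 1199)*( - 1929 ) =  -9989289849 = - 3^1*7^1 * 11^1*109^1*617^1*643^1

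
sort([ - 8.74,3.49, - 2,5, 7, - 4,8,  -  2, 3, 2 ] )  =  [  -  8.74, - 4,  -  2 ,-2,  2, 3 , 3.49,5,  7,8]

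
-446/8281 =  - 1 + 7835/8281 = - 0.05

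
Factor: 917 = 7^1*131^1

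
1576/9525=1576/9525 = 0.17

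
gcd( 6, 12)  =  6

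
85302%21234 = 366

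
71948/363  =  198 + 74/363=198.20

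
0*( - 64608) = 0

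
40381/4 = 10095 + 1/4 = 10095.25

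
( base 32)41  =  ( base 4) 2001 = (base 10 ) 129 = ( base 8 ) 201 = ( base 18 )73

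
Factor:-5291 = -11^1 * 13^1*37^1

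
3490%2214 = 1276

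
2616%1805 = 811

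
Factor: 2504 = 2^3*313^1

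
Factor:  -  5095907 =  - 1741^1*2927^1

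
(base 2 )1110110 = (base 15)7d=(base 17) 6G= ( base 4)1312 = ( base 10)118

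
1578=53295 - 51717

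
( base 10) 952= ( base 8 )1670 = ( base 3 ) 1022021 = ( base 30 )11m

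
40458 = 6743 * 6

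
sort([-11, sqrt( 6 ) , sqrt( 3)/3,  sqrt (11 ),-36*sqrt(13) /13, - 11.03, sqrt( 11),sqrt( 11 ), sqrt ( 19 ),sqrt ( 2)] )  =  [ - 11.03,- 11,-36*sqrt(13)/13,sqrt ( 3)/3, sqrt(2) , sqrt( 6),  sqrt(11) , sqrt (11 ), sqrt(11) , sqrt( 19) ]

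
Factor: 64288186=2^1*17^1 *29^1*113^1*577^1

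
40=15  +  25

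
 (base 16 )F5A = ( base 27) 5AF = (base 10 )3930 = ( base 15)1270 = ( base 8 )7532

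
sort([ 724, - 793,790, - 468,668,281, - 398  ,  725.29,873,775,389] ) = [ - 793,- 468,-398 , 281, 389, 668, 724, 725.29,775, 790,873 ] 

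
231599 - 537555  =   - 305956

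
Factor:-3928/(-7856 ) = 1/2=2^(  -  1) 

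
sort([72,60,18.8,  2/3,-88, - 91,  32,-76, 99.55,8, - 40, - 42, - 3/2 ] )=[ - 91, - 88, - 76,-42,-40,-3/2,2/3,8,18.8,32, 60,72,99.55 ] 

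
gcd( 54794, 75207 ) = 1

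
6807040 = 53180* 128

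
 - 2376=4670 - 7046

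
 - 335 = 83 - 418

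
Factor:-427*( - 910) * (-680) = -264227600 = -2^4 * 5^2*7^2 * 13^1*17^1*61^1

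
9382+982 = 10364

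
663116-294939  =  368177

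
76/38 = 2 = 2.00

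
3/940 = 3/940 = 0.00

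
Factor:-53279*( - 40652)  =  2^2*10163^1*53279^1 = 2165897908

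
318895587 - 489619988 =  - 170724401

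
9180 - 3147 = 6033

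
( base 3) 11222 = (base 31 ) 4a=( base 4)2012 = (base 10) 134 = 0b10000110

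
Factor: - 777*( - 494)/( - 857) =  - 2^1*3^1 * 7^1 * 13^1*19^1*37^1*857^( - 1 ) = - 383838/857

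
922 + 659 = 1581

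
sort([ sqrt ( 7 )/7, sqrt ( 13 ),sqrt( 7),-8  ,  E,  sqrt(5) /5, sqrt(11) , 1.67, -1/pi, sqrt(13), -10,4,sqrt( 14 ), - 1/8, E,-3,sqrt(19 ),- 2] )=[ - 10 , - 8, - 3, - 2, - 1/pi, - 1/8,sqrt( 7 )/7,  sqrt (5)/5,1.67, sqrt( 7), E, E,  sqrt( 11),  sqrt(13 ),sqrt( 13 ) , sqrt( 14 ), 4,  sqrt( 19) ] 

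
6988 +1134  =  8122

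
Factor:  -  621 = -3^3 * 23^1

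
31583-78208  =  - 46625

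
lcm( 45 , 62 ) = 2790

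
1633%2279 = 1633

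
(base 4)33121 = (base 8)1731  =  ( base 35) s5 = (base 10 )985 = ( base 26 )1bn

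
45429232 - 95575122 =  - 50145890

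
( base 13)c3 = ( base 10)159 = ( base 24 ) 6f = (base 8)237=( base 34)4n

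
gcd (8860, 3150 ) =10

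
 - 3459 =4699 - 8158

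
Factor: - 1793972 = -2^2*383^1*1171^1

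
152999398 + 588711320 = 741710718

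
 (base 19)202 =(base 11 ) 5a9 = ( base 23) 18b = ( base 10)724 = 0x2d4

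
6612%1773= 1293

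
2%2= 0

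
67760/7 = 9680  =  9680.00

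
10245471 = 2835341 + 7410130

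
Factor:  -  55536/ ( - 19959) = 18512/6653 = 2^4*13^1*89^1*6653^(-1)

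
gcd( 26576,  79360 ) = 16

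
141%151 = 141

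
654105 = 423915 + 230190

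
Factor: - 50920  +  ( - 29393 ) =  - 80313= - 3^1*19^1*1409^1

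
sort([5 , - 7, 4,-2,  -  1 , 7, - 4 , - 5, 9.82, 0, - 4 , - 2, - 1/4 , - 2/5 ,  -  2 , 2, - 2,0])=[ - 7, - 5 , - 4, - 4, - 2, - 2,-2, - 2, - 1, - 2/5,-1/4, 0,0,2, 4, 5,7, 9.82]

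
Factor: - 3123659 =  - 7^1*11^1*113^1*359^1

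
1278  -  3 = 1275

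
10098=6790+3308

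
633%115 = 58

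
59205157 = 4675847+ 54529310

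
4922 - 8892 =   -  3970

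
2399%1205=1194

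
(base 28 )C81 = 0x25a1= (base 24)GH9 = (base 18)1bd3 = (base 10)9633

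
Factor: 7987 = 7^2*163^1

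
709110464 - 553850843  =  155259621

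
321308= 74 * 4342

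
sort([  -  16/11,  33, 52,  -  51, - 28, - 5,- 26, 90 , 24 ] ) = [- 51,- 28,-26, - 5, -16/11, 24 , 33,52, 90]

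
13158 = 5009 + 8149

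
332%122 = 88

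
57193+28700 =85893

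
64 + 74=138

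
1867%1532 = 335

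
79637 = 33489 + 46148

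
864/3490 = 432/1745= 0.25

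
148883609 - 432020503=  - 283136894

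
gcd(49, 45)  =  1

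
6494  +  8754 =15248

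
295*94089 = 27756255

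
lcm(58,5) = 290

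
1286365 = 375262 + 911103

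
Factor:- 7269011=  -  179^1*40609^1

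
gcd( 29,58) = 29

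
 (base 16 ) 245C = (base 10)9308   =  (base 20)1358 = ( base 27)CKK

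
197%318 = 197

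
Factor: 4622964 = 2^2*3^1 * 191^1*2017^1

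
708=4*177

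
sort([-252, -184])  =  [  -  252, - 184]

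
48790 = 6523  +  42267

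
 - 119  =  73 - 192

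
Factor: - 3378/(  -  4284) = 2^( - 1 )*  3^( - 1 )*7^( - 1) * 17^( - 1 )*563^1 = 563/714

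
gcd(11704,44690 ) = 2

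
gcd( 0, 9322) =9322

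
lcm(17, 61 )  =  1037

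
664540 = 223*2980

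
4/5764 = 1/1441  =  0.00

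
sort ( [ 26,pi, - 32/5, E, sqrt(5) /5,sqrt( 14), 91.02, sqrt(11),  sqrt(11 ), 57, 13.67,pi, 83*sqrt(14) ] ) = [ - 32/5, sqrt(5) /5, E, pi,pi,sqrt(11 ), sqrt( 11), sqrt( 14 ), 13.67,26,57 , 91.02, 83*sqrt(14 )]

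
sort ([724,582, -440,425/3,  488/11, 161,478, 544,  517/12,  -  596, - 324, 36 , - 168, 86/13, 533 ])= [ - 596, -440,-324, - 168, 86/13,36,517/12,488/11,425/3,161, 478, 533 , 544,582, 724]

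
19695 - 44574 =-24879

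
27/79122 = 9/26374=0.00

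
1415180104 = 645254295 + 769925809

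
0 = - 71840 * 0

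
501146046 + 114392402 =615538448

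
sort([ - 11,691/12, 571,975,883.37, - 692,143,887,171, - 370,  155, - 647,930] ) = [ - 692, - 647, - 370,- 11,691/12,143, 155, 171,571, 883.37 , 887,930,975]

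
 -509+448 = -61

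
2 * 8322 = 16644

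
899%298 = 5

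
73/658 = 73/658  =  0.11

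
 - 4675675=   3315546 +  - 7991221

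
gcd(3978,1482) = 78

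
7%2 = 1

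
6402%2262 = 1878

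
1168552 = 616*1897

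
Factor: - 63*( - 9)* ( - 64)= - 36288 = - 2^6*3^4*7^1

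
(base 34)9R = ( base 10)333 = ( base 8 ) 515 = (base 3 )110100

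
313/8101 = 313/8101=0.04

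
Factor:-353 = - 353^1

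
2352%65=12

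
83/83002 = 83/83002 = 0.00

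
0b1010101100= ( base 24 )14C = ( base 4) 22230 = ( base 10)684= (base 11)572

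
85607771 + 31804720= 117412491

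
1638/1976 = 63/76=0.83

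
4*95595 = 382380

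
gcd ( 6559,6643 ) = 7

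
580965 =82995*7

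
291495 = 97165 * 3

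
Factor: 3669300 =2^2*3^5*5^2*151^1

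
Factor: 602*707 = 2^1*7^2*  43^1*101^1 = 425614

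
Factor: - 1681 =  - 41^2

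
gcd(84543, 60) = 3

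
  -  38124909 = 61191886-99316795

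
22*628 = 13816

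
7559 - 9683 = -2124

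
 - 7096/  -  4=1774+0/1 = 1774.00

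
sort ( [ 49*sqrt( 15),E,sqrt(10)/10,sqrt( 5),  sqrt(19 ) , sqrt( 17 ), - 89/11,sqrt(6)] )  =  [ - 89/11, sqrt( 10)/10,  sqrt (5), sqrt( 6), E,sqrt(17 ),sqrt(19 ) , 49*sqrt(15)]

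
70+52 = 122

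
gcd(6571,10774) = 1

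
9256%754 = 208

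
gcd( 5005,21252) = 77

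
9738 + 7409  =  17147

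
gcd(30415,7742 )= 553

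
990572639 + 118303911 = 1108876550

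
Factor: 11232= 2^5*3^3*13^1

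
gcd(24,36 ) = 12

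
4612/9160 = 1153/2290   =  0.50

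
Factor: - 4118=  -  2^1*29^1*71^1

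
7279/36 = 7279/36 = 202.19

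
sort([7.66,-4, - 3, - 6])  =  [ - 6,-4,-3,7.66]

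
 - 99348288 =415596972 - 514945260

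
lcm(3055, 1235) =58045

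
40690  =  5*8138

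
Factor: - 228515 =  - 5^1*7^1*6529^1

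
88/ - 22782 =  - 1 + 11347/11391 = - 0.00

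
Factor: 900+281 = 1181^1  =  1181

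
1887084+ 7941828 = 9828912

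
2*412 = 824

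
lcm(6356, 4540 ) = 31780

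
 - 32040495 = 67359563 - 99400058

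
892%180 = 172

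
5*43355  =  216775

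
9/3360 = 3/1120  =  0.00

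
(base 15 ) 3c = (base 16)39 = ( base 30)1r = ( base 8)71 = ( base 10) 57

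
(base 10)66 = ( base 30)26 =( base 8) 102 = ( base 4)1002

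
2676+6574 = 9250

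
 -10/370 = -1/37 = -0.03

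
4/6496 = 1/1624 = 0.00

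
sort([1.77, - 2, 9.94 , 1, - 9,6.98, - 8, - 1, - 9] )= [  -  9, - 9, - 8, - 2, - 1 , 1, 1.77,6.98, 9.94 ]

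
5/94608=5/94608  =  0.00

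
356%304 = 52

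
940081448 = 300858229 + 639223219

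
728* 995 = 724360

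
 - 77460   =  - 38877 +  - 38583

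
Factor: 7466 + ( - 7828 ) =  - 2^1*181^1 = - 362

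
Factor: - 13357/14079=-37/39 = - 3^(  -  1)*13^( - 1)*37^1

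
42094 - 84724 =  - 42630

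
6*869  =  5214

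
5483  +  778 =6261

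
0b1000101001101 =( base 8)10515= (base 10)4429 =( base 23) 88D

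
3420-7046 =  - 3626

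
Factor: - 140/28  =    -  5  =  - 5^1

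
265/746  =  265/746 = 0.36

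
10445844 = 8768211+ 1677633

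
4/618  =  2/309  =  0.01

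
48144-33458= 14686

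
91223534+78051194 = 169274728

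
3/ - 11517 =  - 1/3839 = - 0.00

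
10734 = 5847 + 4887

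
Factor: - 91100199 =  - 3^1*251^1 *337^1*359^1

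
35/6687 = 35/6687 = 0.01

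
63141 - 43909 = 19232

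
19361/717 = 27 + 2/717 = 27.00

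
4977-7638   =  -2661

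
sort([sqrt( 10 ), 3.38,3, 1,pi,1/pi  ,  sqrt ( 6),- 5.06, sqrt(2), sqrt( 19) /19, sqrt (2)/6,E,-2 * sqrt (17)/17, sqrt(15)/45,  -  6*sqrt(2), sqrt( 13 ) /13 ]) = [ - 6*sqrt(2),-5.06, - 2*sqrt( 17)/17,sqrt(15)/45, sqrt(19)/19,sqrt(2)/6 , sqrt(13 )/13, 1/pi, 1 , sqrt(2 ),sqrt( 6), E, 3, pi,sqrt (10), 3.38 ]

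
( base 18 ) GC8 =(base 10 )5408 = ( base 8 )12440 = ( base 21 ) c5b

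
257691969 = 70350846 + 187341123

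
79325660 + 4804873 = 84130533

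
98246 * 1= 98246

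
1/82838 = 1/82838 = 0.00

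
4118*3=12354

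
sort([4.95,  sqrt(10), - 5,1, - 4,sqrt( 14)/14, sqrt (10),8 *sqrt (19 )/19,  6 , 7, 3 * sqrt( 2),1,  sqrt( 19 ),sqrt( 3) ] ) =[ - 5, - 4,sqrt ( 14 ) /14,  1,1 , sqrt(3),8*sqrt(19 )/19,  sqrt(10),  sqrt (10), 3*sqrt ( 2 ), sqrt(19 ),  4.95, 6,7]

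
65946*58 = 3824868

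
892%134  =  88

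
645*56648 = 36537960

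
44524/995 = 44524/995 = 44.75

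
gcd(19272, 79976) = 8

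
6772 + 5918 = 12690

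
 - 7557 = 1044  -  8601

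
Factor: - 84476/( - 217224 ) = 2^( - 1)*3^(-2 )*7^1= 7/18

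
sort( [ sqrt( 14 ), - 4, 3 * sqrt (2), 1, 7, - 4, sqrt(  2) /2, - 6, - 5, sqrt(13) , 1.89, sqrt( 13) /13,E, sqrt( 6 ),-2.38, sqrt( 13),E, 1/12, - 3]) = [ - 6, - 5, - 4, - 4, - 3, - 2.38 , 1/12,sqrt( 13) /13, sqrt(2) /2, 1, 1.89, sqrt( 6),E,E, sqrt( 13 ), sqrt(13), sqrt( 14), 3 *sqrt ( 2), 7 ]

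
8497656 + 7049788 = 15547444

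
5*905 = 4525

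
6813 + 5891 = 12704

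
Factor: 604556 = 2^2*359^1*421^1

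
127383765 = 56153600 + 71230165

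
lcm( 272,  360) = 12240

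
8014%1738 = 1062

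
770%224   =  98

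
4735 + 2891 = 7626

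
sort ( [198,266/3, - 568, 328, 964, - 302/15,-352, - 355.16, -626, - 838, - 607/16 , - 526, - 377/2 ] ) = [ - 838,- 626, - 568, - 526, - 355.16, - 352, - 377/2 , - 607/16, -302/15, 266/3 , 198, 328, 964]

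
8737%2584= 985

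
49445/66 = 749 +1/6 = 749.17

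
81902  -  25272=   56630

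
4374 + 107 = 4481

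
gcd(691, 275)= 1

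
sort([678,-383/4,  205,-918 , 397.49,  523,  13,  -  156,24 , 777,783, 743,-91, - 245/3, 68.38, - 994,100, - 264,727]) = [ - 994, - 918, - 264 , - 156, - 383/4, - 91, - 245/3,13,  24,68.38, 100, 205,  397.49,523,  678,727,743,777,783 ]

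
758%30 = 8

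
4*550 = 2200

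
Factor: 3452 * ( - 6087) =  - 21012324 = - 2^2*3^1 *863^1*2029^1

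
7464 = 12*622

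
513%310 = 203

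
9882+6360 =16242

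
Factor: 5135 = 5^1*13^1* 79^1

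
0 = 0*631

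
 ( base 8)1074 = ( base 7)1445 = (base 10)572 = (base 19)1b2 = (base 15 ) 282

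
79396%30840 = 17716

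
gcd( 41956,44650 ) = 2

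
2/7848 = 1/3924 = 0.00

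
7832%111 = 62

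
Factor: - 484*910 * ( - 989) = 435595160 = 2^3 * 5^1 * 7^1*11^2*13^1 * 23^1*43^1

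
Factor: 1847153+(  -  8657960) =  - 6810807 =-  3^1*2270269^1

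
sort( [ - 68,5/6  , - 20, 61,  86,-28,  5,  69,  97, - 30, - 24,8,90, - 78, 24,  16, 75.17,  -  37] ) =[ - 78, - 68, - 37, - 30, - 28, -24 , - 20,5/6 , 5,  8,16, 24,61,  69 , 75.17,86, 90,97] 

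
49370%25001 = 24369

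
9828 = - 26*( - 378 ) 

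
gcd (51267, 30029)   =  1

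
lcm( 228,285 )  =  1140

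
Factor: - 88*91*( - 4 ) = 2^5* 7^1*11^1 * 13^1 = 32032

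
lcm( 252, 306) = 4284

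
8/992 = 1/124= 0.01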